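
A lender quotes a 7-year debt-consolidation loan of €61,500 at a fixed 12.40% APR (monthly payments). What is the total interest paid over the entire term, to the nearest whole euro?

€30,803

At 12.40% the monthly rate is 0.0103333, so the payment is 61,500 × 0.0103333 / (1 − 1.0103333^−84) = €1,098.84.
Total paid = 84 × €1,098.84 = €92,302.56; interest = €92,302.56 − €61,500 = €30,802.56.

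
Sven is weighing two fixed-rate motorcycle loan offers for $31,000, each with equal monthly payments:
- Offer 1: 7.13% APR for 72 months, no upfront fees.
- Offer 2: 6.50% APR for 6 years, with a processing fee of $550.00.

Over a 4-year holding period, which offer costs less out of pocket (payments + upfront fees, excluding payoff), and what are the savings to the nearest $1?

Offer 1: at 7.13% the monthly rate is 0.0059417, so the payment is 31,000 × 0.0059417 / (1 − 1.0059417^−72) = $530.46.
Offer 2: at 6.50% the monthly rate is 0.0054167, so the payment is 31,000 × 0.0054167 / (1 − 1.0054167^−72) = $521.11.
Over 48 months: Offer 1 costs 48 × $530.46 = $25,462.08; Offer 2 costs 48 × $521.11 + $550.00 = $25,563.28.
Offer 1 is cheaper by $25,563.28 − $25,462.08 = $101.20.

Offer 1 by $101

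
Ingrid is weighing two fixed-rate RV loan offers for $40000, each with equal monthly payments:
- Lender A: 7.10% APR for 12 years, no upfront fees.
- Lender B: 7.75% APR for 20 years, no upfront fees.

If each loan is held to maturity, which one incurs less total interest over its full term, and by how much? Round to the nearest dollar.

Lender A by $19,269

Lender A: monthly rate = 7.1%/12 = 0.0059167; payment = 40,000 × 0.0059167 / (1 − (1+0.0059167)^−144) = $413.49.
Total interest on Lender A = 144 × $413.49 − $40,000 = $19,542.56.
Lender B: at 7.75% the monthly rate is 0.0064583, so the payment is 40,000 × 0.0064583 / (1 − 1.0064583^−240) = $328.38.
Total interest on Lender B = 240 × $328.38 − $40,000 = $38,811.20.
Lender A is lower by $19,268.64.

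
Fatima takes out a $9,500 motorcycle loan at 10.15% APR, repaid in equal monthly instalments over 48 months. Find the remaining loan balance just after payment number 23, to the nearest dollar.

With monthly rate i = 10.15%/12 = 0.0084583, the balance after k of n payments is P · [(1+i)^n − (1+i)^k] / [(1+i)^n − 1].
(1+0.0084583)^48 = 1.49824224 and (1+0.0084583)^23 = 1.21376067, so the balance is 9,500 × (1.49824224 − 1.21376067) / (1.49824224 − 1) = $5,424.22.

$5,424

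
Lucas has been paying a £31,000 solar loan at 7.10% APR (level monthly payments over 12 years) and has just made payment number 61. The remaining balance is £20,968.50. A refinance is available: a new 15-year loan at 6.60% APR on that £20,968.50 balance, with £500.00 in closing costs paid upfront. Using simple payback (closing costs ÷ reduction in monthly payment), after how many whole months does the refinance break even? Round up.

Current payment = 31,000 × 7.1%/12 / (1 − (1+0.0059167)^−144) = £320.45.
Refinanced payment = 20,968.50 × 0.0055000 / (1 − (1+0.0055000)^−180) = £183.81.
Monthly savings = £320.45 − £183.81 = £136.64.
Break-even = £500.00 / £136.64 = 3.66 → 4 months.

4 months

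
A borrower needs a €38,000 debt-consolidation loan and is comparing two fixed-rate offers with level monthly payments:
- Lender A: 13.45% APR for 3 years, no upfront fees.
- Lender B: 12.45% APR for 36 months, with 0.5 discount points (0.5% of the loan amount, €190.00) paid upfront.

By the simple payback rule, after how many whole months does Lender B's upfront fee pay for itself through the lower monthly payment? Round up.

11 months

Lender A: monthly rate = 13.45%/12 = 0.0112083; payment = 38,000 × 0.0112083 / (1 − (1+0.0112083)^−36) = €1,288.62.
Lender B: at 12.45% the monthly rate is 0.0103750, so the payment is 38,000 × 0.0103750 / (1 − 1.0103750^−36) = €1,270.33.
Monthly savings = €1,288.62 − €1,270.33 = €18.29.
Break-even = €190.00 / €18.29 = 10.39 → 11 months.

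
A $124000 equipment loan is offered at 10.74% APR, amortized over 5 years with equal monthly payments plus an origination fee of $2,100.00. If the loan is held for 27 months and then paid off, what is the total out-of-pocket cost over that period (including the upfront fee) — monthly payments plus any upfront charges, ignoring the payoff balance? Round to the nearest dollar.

$74,460

At 10.74% the monthly rate is 0.0089500, so the payment is 124,000 × 0.0089500 / (1 − 1.0089500^−60) = $2,680.01.
Total outlay = 27 × $2,680.01 + $2,100.00 = $74,460.27.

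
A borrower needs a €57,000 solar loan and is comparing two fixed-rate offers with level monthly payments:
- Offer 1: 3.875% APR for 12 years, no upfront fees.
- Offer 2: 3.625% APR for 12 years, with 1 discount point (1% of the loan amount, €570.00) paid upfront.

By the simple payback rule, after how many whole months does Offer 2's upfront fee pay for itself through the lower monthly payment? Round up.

84 months

Offer 1: monthly rate = 3.875%/12 = 0.0032292; payment = 57,000 × 0.0032292 / (1 − (1+0.0032292)^−144) = €495.60.
Offer 2: at 3.625% the monthly rate is 0.0030208, so the payment is 57,000 × 0.0030208 / (1 − 1.0030208^−144) = €488.74.
Monthly savings = €495.60 − €488.74 = €6.86.
Break-even = €570.00 / €6.86 = 83.09 → 84 months.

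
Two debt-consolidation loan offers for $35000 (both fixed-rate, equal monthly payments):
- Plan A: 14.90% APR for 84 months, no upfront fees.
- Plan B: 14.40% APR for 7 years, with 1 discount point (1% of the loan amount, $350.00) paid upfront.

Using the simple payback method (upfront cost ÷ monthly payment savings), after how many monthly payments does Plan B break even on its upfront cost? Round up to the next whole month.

Plan A: at 14.90% the monthly rate is 0.0124167, so the payment is 35,000 × 0.0124167 / (1 − 1.0124167^−84) = $673.42.
Plan B: at 14.40% the monthly rate is 0.0120000, so the payment is 35,000 × 0.0120000 / (1 − 1.0120000^−84) = $663.66.
Monthly savings = $673.42 − $663.66 = $9.76.
Break-even = $350.00 / $9.76 = 35.86 → 36 months.

36 months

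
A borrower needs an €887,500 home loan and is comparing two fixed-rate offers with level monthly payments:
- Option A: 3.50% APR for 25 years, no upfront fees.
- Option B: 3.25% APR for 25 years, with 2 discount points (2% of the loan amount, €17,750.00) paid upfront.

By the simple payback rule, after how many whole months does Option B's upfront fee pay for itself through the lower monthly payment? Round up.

Option A: at 3.50% the monthly rate is 0.0029167, so the payment is 887,500 × 0.0029167 / (1 − 1.0029167^−300) = €4,443.03.
Option B: at 3.25% the monthly rate is 0.0027083, so the payment is 887,500 × 0.0027083 / (1 − 1.0027083^−300) = €4,324.93.
Monthly savings = €4,443.03 − €4,324.93 = €118.10.
Break-even = €17,750.00 / €118.10 = 150.30 → 151 months.

151 months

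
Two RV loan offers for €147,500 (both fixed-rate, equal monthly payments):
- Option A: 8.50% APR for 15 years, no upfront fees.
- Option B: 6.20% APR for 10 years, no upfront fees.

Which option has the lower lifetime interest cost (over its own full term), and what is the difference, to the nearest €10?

Option A: monthly rate = 8.5%/12 = 0.0070833; payment = 147,500 × 0.0070833 / (1 − (1+0.0070833)^−180) = €1,452.49.
Total interest on Option A = 180 × €1,452.49 − €147,500 = €113,948.20.
Option B: monthly rate = 6.2%/12 = 0.0051667; payment = 147,500 × 0.0051667 / (1 − (1+0.0051667)^−120) = €1,652.41.
Total interest on Option B = 120 × €1,652.41 − €147,500 = €50,789.20.
Option B is lower by €63,159.00.

Option B by €63,160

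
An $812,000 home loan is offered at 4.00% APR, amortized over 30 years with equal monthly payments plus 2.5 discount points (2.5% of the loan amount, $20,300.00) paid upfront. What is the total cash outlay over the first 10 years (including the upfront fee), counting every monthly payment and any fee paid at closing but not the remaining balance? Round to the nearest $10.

Monthly rate = 4%/12 = 0.0033333; payment = 812,000 × 0.0033333 / (1 − (1+0.0033333)^−360) = $3,876.61.
Total outlay = 120 × $3,876.61 + $20,300.00 = $485,493.20.

$485,490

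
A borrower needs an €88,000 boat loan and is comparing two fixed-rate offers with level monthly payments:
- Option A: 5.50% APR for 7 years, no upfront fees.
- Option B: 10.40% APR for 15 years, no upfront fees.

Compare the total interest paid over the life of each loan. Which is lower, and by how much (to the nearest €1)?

Option A by €67,891

Option A: monthly rate = 5.5%/12 = 0.0045833; payment = 88,000 × 0.0045833 / (1 − (1+0.0045833)^−84) = €1,264.56.
Total interest on Option A = 84 × €1,264.56 − €88,000 = €18,223.04.
Option B: monthly rate = 10.4%/12 = 0.0086667; payment = 88,000 × 0.0086667 / (1 − (1+0.0086667)^−180) = €967.30.
Total interest on Option B = 180 × €967.30 − €88,000 = €86,114.00.
Option A is lower by €67,890.96.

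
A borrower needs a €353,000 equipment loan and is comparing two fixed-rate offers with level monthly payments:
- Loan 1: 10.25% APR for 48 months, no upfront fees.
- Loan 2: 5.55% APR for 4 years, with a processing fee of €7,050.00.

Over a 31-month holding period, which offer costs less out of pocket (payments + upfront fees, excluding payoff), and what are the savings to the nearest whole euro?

Loan 2 by €17,063

Loan 1: monthly rate = 10.25%/12 = 0.0085417; payment = 353,000 × 0.0085417 / (1 − (1+0.0085417)^−48) = €8,995.43.
Loan 2: at 5.55% the monthly rate is 0.0046250, so the payment is 353,000 × 0.0046250 / (1 − 1.0046250^−48) = €8,217.58.
Over 31 months: Loan 1 costs 31 × €8,995.43 = €278,858.33; Loan 2 costs 31 × €8,217.58 + €7,050.00 = €261,794.98.
Loan 2 is cheaper by €278,858.33 − €261,794.98 = €17,063.35.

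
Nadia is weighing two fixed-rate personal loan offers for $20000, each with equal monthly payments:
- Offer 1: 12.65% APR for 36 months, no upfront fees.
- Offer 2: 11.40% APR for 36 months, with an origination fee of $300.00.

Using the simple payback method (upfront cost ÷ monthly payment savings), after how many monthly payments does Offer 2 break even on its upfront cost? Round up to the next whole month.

Offer 1: monthly rate = 12.65%/12 = 0.0105417; payment = 20,000 × 0.0105417 / (1 − (1+0.0105417)^−36) = $670.51.
Offer 2: at 11.40% the monthly rate is 0.0095000, so the payment is 20,000 × 0.0095000 / (1 − 1.0095000^−36) = $658.57.
Monthly savings = $670.51 − $658.57 = $11.94.
Break-even = $300.00 / $11.94 = 25.13 → 26 months.

26 months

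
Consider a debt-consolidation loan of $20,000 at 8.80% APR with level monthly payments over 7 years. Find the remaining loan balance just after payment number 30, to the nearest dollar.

With monthly rate i = 8.8%/12 = 0.0073333, the balance after k of n payments is P · [(1+i)^n − (1+i)^k] / [(1+i)^n − 1].
(1+0.0073333)^84 = 1.84735025 and (1+0.0073333)^30 = 1.24507685, so the balance is 20,000 × (1.84735025 − 1.24507685) / (1.84735025 − 1) = $14,215.45.

$14,215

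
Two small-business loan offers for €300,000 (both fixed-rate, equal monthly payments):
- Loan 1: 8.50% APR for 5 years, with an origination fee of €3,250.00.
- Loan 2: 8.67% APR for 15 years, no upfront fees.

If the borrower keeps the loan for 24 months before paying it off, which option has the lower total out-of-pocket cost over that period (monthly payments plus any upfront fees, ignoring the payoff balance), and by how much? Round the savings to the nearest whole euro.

Loan 2 by €79,348

Loan 1: at 8.50% the monthly rate is 0.0070833, so the payment is 300,000 × 0.0070833 / (1 − 1.0070833^−60) = €6,154.96.
Loan 2: at 8.67% the monthly rate is 0.0072250, so the payment is 300,000 × 0.0072250 / (1 − 1.0072250^−180) = €2,984.19.
Over 24 months: Loan 1 costs 24 × €6,154.96 + €3,250.00 = €150,969.04; Loan 2 costs 24 × €2,984.19 = €71,620.56.
Loan 2 is cheaper by €150,969.04 − €71,620.56 = €79,348.48.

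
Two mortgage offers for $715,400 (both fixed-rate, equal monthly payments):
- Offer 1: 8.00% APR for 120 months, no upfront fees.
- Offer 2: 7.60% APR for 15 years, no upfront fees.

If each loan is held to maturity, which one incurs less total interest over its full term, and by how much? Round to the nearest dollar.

Offer 1 by $159,489

Offer 1: monthly rate = 8%/12 = 0.0066667; payment = 715,400 × 0.0066667 / (1 − (1+0.0066667)^−120) = $8,679.78.
Total interest on Offer 1 = 120 × $8,679.78 − $715,400 = $326,173.60.
Offer 2: at 7.60% the monthly rate is 0.0063333, so the payment is 715,400 × 0.0063333 / (1 − 1.0063333^−180) = $6,672.57.
Total interest on Offer 2 = 180 × $6,672.57 − $715,400 = $485,662.60.
Offer 1 is lower by $159,489.00.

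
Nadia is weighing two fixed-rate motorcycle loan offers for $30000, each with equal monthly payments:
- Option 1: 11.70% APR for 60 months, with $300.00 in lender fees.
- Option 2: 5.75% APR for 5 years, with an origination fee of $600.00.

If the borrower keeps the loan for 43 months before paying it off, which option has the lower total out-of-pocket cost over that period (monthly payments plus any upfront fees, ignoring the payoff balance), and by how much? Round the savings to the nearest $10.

Option 1: at 11.70% the monthly rate is 0.0097500, so the payment is 30,000 × 0.0097500 / (1 − 1.0097500^−60) = $662.79.
Option 2: at 5.75% the monthly rate is 0.0047917, so the payment is 30,000 × 0.0047917 / (1 − 1.0047917^−60) = $576.50.
Over 43 months: Option 1 costs 43 × $662.79 + $300.00 = $28,799.97; Option 2 costs 43 × $576.50 + $600.00 = $25,389.50.
Option 2 is cheaper by $28,799.97 − $25,389.50 = $3,410.47.

Option 2 by $3,410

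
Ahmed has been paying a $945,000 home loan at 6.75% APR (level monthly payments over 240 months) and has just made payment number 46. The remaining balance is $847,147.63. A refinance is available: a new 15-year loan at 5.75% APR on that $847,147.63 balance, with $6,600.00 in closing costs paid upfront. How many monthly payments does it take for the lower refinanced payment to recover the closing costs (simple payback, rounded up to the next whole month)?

44 months

Current payment = 945,000 × 6.75%/12 / (1 − (1+0.0056250)^−240) = $7,185.44.
Refinanced payment = 847,147.63 × 0.0047917 / (1 − (1+0.0047917)^−180) = $7,034.80.
Monthly savings = $7,185.44 − $7,034.80 = $150.64.
Break-even = $6,600.00 / $150.64 = 43.81 → 44 months.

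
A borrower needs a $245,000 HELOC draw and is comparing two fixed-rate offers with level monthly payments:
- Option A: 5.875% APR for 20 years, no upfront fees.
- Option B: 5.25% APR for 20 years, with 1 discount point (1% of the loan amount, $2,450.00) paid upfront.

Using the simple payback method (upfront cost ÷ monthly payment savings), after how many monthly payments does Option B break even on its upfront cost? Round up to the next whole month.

Option A: monthly rate = 5.875%/12 = 0.0048958; payment = 245,000 × 0.0048958 / (1 − (1+0.0048958)^−240) = $1,737.63.
Option B: at 5.25% the monthly rate is 0.0043750, so the payment is 245,000 × 0.0043750 / (1 − 1.0043750^−240) = $1,650.92.
Monthly savings = $1,737.63 − $1,650.92 = $86.71.
Break-even = $2,450.00 / $86.71 = 28.26 → 29 months.

29 months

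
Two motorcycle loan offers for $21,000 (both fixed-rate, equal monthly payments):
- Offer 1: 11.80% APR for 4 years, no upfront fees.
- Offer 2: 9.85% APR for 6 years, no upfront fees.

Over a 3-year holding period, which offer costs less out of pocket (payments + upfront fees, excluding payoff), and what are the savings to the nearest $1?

Offer 2 by $5,886

Offer 1: at 11.80% the monthly rate is 0.0098333, so the payment is 21,000 × 0.0098333 / (1 − 1.0098333^−48) = $550.95.
Offer 2: monthly rate = 9.85%/12 = 0.0082083; payment = 21,000 × 0.0082083 / (1 − (1+0.0082083)^−72) = $387.46.
Over 36 months: Offer 1 costs 36 × $550.95 = $19,834.20; Offer 2 costs 36 × $387.46 = $13,948.56.
Offer 2 is cheaper by $19,834.20 − $13,948.56 = $5,885.64.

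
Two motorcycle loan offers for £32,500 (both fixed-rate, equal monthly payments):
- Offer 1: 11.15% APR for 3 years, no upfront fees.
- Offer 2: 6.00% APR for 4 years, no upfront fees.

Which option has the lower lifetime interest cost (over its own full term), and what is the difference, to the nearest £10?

Offer 2 by £1,750

Offer 1: at 11.15% the monthly rate is 0.0092917, so the payment is 32,500 × 0.0092917 / (1 − 1.0092917^−36) = £1,066.32.
Total interest on Offer 1 = 36 × £1,066.32 − £32,500 = £5,887.52.
Offer 2: monthly rate = 6%/12 = 0.0050000; payment = 32,500 × 0.0050000 / (1 − (1+0.0050000)^−48) = £763.26.
Total interest on Offer 2 = 48 × £763.26 − £32,500 = £4,136.48.
Offer 2 is lower by £1,751.04.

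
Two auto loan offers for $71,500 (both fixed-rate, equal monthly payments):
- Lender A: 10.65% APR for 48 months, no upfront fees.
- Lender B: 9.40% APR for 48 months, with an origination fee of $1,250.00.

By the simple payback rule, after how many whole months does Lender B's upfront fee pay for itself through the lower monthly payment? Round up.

30 months

Lender A: monthly rate = 10.65%/12 = 0.0088750; payment = 71,500 × 0.0088750 / (1 − (1+0.0088750)^−48) = $1,835.83.
Lender B: at 9.40% the monthly rate is 0.0078333, so the payment is 71,500 × 0.0078333 / (1 − 1.0078333^−48) = $1,792.89.
Monthly savings = $1,835.83 − $1,792.89 = $42.94.
Break-even = $1,250.00 / $42.94 = 29.11 → 30 months.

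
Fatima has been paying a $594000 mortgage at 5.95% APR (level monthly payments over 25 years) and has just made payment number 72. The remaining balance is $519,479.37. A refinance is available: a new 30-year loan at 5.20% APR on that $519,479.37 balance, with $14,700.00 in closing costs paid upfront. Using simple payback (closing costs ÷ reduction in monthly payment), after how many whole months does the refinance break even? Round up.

16 months

Current payment = 594,000 × 5.95%/12 / (1 − (1+0.0049583)^−300) = $3,809.02.
Refinanced payment = 519,479.37 × 0.0043333 / (1 − (1+0.0043333)^−360) = $2,852.52.
Monthly savings = $3,809.02 − $2,852.52 = $956.50.
Break-even = $14,700.00 / $956.50 = 15.37 → 16 months.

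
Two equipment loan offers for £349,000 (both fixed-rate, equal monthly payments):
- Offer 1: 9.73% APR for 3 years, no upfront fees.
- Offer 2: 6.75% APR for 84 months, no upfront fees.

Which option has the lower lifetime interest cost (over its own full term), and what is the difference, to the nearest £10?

Offer 1 by £35,070

Offer 1: at 9.73% the monthly rate is 0.0081083, so the payment is 349,000 × 0.0081083 / (1 − 1.0081083^−36) = £11,217.06.
Total interest on Offer 1 = 36 × £11,217.06 − £349,000 = £54,814.16.
Offer 2: monthly rate = 6.75%/12 = 0.0056250; payment = 349,000 × 0.0056250 / (1 − (1+0.0056250)^−84) = £5,224.80.
Total interest on Offer 2 = 84 × £5,224.80 − £349,000 = £89,883.20.
Offer 1 is lower by £35,069.04.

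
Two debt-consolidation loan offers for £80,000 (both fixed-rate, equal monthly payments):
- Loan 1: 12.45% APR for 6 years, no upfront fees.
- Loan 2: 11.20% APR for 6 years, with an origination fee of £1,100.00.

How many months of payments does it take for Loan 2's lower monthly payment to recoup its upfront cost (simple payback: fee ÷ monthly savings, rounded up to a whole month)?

Loan 1: monthly rate = 12.45%/12 = 0.0103750; payment = 80,000 × 0.0103750 / (1 − (1+0.0103750)^−72) = £1,582.80.
Loan 2: monthly rate = 11.2%/12 = 0.0093333; payment = 80,000 × 0.0093333 / (1 − (1+0.0093333)^−72) = £1,530.93.
Monthly savings = £1,582.80 − £1,530.93 = £51.87.
Break-even = £1,100.00 / £51.87 = 21.21 → 22 months.

22 months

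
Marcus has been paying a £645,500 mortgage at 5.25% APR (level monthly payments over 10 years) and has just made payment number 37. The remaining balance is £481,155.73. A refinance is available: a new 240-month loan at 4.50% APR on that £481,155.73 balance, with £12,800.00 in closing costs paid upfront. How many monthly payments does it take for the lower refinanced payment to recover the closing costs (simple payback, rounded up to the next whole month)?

Current payment = 645,500 × 5.25%/12 / (1 − (1+0.0043750)^−120) = £6,925.68.
Refinanced payment = 481,155.73 × 0.0037500 / (1 − (1+0.0037500)^−240) = £3,044.03.
Monthly savings = £6,925.68 − £3,044.03 = £3,881.65.
Break-even = £12,800.00 / £3,881.65 = 3.30 → 4 months.

4 months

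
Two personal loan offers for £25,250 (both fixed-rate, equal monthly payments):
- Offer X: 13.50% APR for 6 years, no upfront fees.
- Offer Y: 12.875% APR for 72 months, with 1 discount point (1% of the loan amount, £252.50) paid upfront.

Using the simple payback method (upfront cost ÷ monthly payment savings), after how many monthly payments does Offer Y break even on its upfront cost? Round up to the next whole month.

Offer X: at 13.50% the monthly rate is 0.0112500, so the payment is 25,250 × 0.0112500 / (1 − 1.0112500^−72) = £513.56.
Offer Y: monthly rate = 12.875%/12 = 0.0107292; payment = 25,250 × 0.0107292 / (1 − (1+0.0107292)^−72) = £505.21.
Monthly savings = £513.56 − £505.21 = £8.35.
Break-even = £252.50 / £8.35 = 30.24 → 31 months.

31 months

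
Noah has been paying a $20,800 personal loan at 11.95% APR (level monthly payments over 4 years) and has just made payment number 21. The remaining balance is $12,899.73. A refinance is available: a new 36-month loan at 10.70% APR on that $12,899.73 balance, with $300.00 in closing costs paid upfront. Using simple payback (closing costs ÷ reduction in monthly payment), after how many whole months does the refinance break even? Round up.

Current payment = 20,800 × 11.95%/12 / (1 − (1+0.0099583)^−48) = $547.23.
Refinanced payment = 12,899.73 × 0.0089167 / (1 − (1+0.0089167)^−36) = $420.49.
Monthly savings = $547.23 − $420.49 = $126.74.
Break-even = $300.00 / $126.74 = 2.37 → 3 months.

3 months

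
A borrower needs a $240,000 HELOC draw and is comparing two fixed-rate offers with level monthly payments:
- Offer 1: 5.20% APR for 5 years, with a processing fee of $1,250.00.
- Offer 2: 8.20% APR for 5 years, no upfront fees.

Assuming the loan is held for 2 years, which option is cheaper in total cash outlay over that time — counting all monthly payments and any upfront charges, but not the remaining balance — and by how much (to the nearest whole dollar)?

Offer 1: at 5.20% the monthly rate is 0.0043333, so the payment is 240,000 × 0.0043333 / (1 − 1.0043333^−60) = $4,551.12.
Offer 2: monthly rate = 8.2%/12 = 0.0068333; payment = 240,000 × 0.0068333 / (1 − (1+0.0068333)^−60) = $4,889.34.
Over 24 months: Offer 1 costs 24 × $4,551.12 + $1,250.00 = $110,476.88; Offer 2 costs 24 × $4,889.34 = $117,344.16.
Offer 1 is cheaper by $117,344.16 − $110,476.88 = $6,867.28.

Offer 1 by $6,867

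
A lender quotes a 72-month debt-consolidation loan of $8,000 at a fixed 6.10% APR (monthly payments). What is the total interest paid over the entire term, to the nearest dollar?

Monthly rate = 6.1%/12 = 0.0050833; payment = 8,000 × 0.0050833 / (1 − (1+0.0050833)^−72) = $132.96.
Total paid = 72 × $132.96 = $9,573.12; interest = $9,573.12 − $8,000 = $1,573.12.

$1,573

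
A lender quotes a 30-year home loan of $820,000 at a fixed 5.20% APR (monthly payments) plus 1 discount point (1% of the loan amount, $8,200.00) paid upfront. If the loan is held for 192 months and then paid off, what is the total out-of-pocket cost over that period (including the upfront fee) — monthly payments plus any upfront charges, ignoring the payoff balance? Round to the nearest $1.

Monthly rate = 5.2%/12 = 0.0043333; payment = 820,000 × 0.0043333 / (1 − (1+0.0043333)^−360) = $4,502.71.
Total outlay = 192 × $4,502.71 + $8,200.00 = $872,720.32.

$872,720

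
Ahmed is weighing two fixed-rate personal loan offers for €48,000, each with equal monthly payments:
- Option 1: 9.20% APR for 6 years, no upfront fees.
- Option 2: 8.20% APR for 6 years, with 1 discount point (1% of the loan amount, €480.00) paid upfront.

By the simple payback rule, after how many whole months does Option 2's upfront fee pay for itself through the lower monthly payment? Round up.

21 months

Option 1: at 9.20% the monthly rate is 0.0076667, so the payment is 48,000 × 0.0076667 / (1 − 1.0076667^−72) = €870.00.
Option 2: monthly rate = 8.2%/12 = 0.0068333; payment = 48,000 × 0.0068333 / (1 − (1+0.0068333)^−72) = €846.29.
Monthly savings = €870.00 − €846.29 = €23.71.
Break-even = €480.00 / €23.71 = 20.24 → 21 months.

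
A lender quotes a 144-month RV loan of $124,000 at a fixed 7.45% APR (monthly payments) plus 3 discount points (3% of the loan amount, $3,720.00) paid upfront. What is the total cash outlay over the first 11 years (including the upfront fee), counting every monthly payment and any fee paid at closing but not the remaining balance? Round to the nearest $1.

At 7.45% the monthly rate is 0.0062083, so the payment is 124,000 × 0.0062083 / (1 − 1.0062083^−144) = $1,305.13.
Total outlay = 132 × $1,305.13 + $3,720.00 = $175,997.16.

$175,997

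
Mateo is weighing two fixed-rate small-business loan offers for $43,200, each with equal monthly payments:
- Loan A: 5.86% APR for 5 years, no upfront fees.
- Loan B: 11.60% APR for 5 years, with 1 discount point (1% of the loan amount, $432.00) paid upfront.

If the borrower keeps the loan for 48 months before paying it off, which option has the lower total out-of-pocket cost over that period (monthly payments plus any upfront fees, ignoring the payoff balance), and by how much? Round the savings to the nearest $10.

Loan A by $6,190

Loan A: monthly rate = 5.86%/12 = 0.0048833; payment = 43,200 × 0.0048833 / (1 − (1+0.0048833)^−60) = $832.37.
Loan B: at 11.60% the monthly rate is 0.0096667, so the payment is 43,200 × 0.0096667 / (1 − 1.0096667^−60) = $952.25.
Over 48 months: Loan A costs 48 × $832.37 = $39,953.76; Loan B costs 48 × $952.25 + $432.00 = $46,140.00.
Loan A is cheaper by $46,140.00 − $39,953.76 = $6,186.24.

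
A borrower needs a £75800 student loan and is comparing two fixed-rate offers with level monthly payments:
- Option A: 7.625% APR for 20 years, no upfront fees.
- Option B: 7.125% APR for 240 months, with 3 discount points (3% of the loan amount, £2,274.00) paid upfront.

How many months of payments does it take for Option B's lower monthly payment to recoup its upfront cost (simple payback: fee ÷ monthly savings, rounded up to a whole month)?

Option A: at 7.625% the monthly rate is 0.0063542, so the payment is 75,800 × 0.0063542 / (1 − 1.0063542^−240) = £616.45.
Option B: at 7.125% the monthly rate is 0.0059375, so the payment is 75,800 × 0.0059375 / (1 − 1.0059375^−240) = £593.38.
Monthly savings = £616.45 − £593.38 = £23.07.
Break-even = £2,274.00 / £23.07 = 98.57 → 99 months.

99 months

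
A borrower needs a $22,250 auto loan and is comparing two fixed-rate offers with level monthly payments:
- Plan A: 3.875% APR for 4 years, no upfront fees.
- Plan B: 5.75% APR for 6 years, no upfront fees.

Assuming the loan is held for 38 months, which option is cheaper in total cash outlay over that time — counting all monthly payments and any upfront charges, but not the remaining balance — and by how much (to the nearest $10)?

Plan B by $5,130

Plan A: monthly rate = 3.875%/12 = 0.0032292; payment = 22,250 × 0.0032292 / (1 − (1+0.0032292)^−48) = $501.14.
Plan B: monthly rate = 5.75%/12 = 0.0047917; payment = 22,250 × 0.0047917 / (1 − (1+0.0047917)^−72) = $366.13.
Over 38 months: Plan A costs 38 × $501.14 = $19,043.32; Plan B costs 38 × $366.13 = $13,912.94.
Plan B is cheaper by $19,043.32 − $13,912.94 = $5,130.38.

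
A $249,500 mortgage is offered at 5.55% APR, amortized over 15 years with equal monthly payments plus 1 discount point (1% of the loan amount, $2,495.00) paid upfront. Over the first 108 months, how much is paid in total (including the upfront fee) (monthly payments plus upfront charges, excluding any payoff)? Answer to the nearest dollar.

Monthly rate = 5.55%/12 = 0.0046250; payment = 249,500 × 0.0046250 / (1 − (1+0.0046250)^−180) = $2,045.25.
Total outlay = 108 × $2,045.25 + $2,495.00 = $223,382.00.

$223,382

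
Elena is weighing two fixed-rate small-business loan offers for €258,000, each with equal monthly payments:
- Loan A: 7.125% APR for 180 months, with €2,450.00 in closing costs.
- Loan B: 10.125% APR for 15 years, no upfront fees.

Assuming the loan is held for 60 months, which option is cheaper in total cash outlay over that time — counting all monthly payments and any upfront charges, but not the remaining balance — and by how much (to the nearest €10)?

Loan A: at 7.125% the monthly rate is 0.0059375, so the payment is 258,000 × 0.0059375 / (1 − 1.0059375^−180) = €2,337.04.
Loan B: monthly rate = 10.125%/12 = 0.0084375; payment = 258,000 × 0.0084375 / (1 − (1+0.0084375)^−180) = €2,792.24.
Over 60 months: Loan A costs 60 × €2,337.04 + €2,450.00 = €142,672.40; Loan B costs 60 × €2,792.24 = €167,534.40.
Loan A is cheaper by €167,534.40 − €142,672.40 = €24,862.00.

Loan A by €24,860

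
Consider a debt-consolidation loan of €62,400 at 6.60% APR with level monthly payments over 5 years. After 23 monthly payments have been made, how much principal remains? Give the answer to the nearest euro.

With monthly rate i = 6.6%/12 = 0.0055000, the balance after k of n payments is P · [(1+i)^n − (1+i)^k] / [(1+i)^n − 1].
(1+0.0055000)^60 = 1.38971100 and (1+0.0055000)^23 = 1.13445618, so the balance is 62,400 × (1.38971100 − 1.13445618) / (1.38971100 − 1) = €40,871.06.

€40,871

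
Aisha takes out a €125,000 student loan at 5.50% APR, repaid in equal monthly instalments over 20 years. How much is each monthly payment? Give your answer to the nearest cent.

Monthly rate = 5.5%/12 = 0.0045833; payment = 125,000 × 0.0045833 / (1 − (1+0.0045833)^−240) = €859.86.

€859.86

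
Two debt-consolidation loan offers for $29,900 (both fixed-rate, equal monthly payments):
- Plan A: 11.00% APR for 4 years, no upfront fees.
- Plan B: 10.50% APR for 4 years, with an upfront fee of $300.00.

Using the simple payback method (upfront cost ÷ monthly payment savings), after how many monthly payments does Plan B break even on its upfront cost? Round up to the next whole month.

42 months

Plan A: at 11.00% the monthly rate is 0.0091667, so the payment is 29,900 × 0.0091667 / (1 − 1.0091667^−48) = $772.78.
Plan B: at 10.50% the monthly rate is 0.0087500, so the payment is 29,900 × 0.0087500 / (1 − 1.0087500^−48) = $765.54.
Monthly savings = $772.78 − $765.54 = $7.24.
Break-even = $300.00 / $7.24 = 41.44 → 42 months.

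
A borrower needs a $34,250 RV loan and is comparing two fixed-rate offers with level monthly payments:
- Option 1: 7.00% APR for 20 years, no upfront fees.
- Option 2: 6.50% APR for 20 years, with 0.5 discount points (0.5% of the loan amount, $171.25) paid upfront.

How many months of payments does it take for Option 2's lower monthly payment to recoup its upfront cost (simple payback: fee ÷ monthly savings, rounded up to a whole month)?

Option 1: monthly rate = 7%/12 = 0.0058333; payment = 34,250 × 0.0058333 / (1 − (1+0.0058333)^−240) = $265.54.
Option 2: monthly rate = 6.5%/12 = 0.0054167; payment = 34,250 × 0.0054167 / (1 − (1+0.0054167)^−240) = $255.36.
Monthly savings = $265.54 − $255.36 = $10.18.
Break-even = $171.25 / $10.18 = 16.82 → 17 months.

17 months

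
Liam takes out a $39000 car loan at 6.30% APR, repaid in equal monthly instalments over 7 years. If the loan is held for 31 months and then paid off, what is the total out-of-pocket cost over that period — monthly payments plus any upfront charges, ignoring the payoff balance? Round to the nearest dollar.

Monthly rate = 6.3%/12 = 0.0052500; payment = 39,000 × 0.0052500 / (1 − (1+0.0052500)^−84) = $575.36.
Total outlay = 31 × $575.36 = $17,836.16.

$17,836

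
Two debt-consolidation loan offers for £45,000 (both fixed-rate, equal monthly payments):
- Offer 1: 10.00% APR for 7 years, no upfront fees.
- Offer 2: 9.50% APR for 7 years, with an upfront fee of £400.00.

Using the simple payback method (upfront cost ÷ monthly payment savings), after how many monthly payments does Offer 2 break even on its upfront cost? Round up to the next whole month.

35 months

Offer 1: monthly rate = 10%/12 = 0.0083333; payment = 45,000 × 0.0083333 / (1 − (1+0.0083333)^−84) = £747.05.
Offer 2: monthly rate = 9.5%/12 = 0.0079167; payment = 45,000 × 0.0079167 / (1 − (1+0.0079167)^−84) = £735.48.
Monthly savings = £747.05 − £735.48 = £11.57.
Break-even = £400.00 / £11.57 = 34.57 → 35 months.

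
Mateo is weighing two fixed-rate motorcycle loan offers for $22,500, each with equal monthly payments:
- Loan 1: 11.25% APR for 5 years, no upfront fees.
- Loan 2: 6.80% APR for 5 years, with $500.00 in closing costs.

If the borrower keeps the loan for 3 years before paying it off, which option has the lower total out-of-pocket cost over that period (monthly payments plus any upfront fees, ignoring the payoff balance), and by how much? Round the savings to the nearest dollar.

Loan 2 by $1,250

Loan 1: monthly rate = 11.25%/12 = 0.0093750; payment = 22,500 × 0.0093750 / (1 − (1+0.0093750)^−60) = $492.01.
Loan 2: at 6.80% the monthly rate is 0.0056667, so the payment is 22,500 × 0.0056667 / (1 − 1.0056667^−60) = $443.41.
Over 36 months: Loan 1 costs 36 × $492.01 = $17,712.36; Loan 2 costs 36 × $443.41 + $500.00 = $16,462.76.
Loan 2 is cheaper by $17,712.36 − $16,462.76 = $1,249.60.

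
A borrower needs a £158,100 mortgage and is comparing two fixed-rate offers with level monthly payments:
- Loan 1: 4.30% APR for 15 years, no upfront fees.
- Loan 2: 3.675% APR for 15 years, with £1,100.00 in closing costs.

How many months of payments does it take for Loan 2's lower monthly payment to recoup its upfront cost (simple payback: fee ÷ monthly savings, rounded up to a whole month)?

23 months

Loan 1: monthly rate = 4.3%/12 = 0.0035833; payment = 158,100 × 0.0035833 / (1 − (1+0.0035833)^−180) = £1,193.36.
Loan 2: at 3.675% the monthly rate is 0.0030625, so the payment is 158,100 × 0.0030625 / (1 − 1.0030625^−180) = £1,143.86.
Monthly savings = £1,193.36 − £1,143.86 = £49.50.
Break-even = £1,100.00 / £49.50 = 22.22 → 23 months.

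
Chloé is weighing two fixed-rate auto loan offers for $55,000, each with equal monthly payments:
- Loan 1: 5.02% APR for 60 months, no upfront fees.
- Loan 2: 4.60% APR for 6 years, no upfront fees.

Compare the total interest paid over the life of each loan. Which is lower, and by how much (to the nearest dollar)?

Loan 1: at 5.02% the monthly rate is 0.0041833, so the payment is 55,000 × 0.0041833 / (1 − 1.0041833^−60) = $1,038.42.
Total interest on Loan 1 = 60 × $1,038.42 − $55,000 = $7,305.20.
Loan 2: monthly rate = 4.6%/12 = 0.0038333; payment = 55,000 × 0.0038333 / (1 − (1+0.0038333)^−72) = $875.60.
Total interest on Loan 2 = 72 × $875.60 − $55,000 = $8,043.20.
Loan 1 is lower by $738.00.

Loan 1 by $738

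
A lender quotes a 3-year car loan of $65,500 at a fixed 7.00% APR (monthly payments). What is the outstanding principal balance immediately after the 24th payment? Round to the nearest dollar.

$23,374

With monthly rate i = 7%/12 = 0.0058333, the balance after k of n payments is P · [(1+i)^n − (1+i)^k] / [(1+i)^n − 1].
(1+0.0058333)^36 = 1.23292559 and (1+0.0058333)^24 = 1.14980602, so the balance is 65,500 × (1.23292559 − 1.14980602) / (1.23292559 − 1) = $23,373.70.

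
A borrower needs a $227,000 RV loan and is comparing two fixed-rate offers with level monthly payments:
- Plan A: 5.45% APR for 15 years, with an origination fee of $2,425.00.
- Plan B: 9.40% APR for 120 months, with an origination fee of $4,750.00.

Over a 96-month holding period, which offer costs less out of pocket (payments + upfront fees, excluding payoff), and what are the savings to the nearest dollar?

Plan A by $105,635

Plan A: at 5.45% the monthly rate is 0.0045417, so the payment is 227,000 × 0.0045417 / (1 − 1.0045417^−180) = $1,848.76.
Plan B: monthly rate = 9.4%/12 = 0.0078333; payment = 227,000 × 0.0078333 / (1 − (1+0.0078333)^−120) = $2,924.91.
Over 96 months: Plan A costs 96 × $1,848.76 + $2,425.00 = $179,905.96; Plan B costs 96 × $2,924.91 + $4,750.00 = $285,541.36.
Plan A is cheaper by $285,541.36 − $179,905.96 = $105,635.40.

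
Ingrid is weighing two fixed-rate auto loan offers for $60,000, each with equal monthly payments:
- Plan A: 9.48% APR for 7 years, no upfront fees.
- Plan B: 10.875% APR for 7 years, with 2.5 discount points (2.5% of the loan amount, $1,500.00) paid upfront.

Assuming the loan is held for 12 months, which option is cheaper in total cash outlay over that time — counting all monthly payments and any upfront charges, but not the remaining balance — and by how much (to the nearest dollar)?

Plan A by $2,021

Plan A: at 9.48% the monthly rate is 0.0079000, so the payment is 60,000 × 0.0079000 / (1 − 1.0079000^−84) = $980.02.
Plan B: at 10.875% the monthly rate is 0.0090625, so the payment is 60,000 × 0.0090625 / (1 − 1.0090625^−84) = $1,023.41.
Over 12 months: Plan A costs 12 × $980.02 = $11,760.24; Plan B costs 12 × $1,023.41 + $1,500.00 = $13,780.92.
Plan A is cheaper by $13,780.92 − $11,760.24 = $2,020.68.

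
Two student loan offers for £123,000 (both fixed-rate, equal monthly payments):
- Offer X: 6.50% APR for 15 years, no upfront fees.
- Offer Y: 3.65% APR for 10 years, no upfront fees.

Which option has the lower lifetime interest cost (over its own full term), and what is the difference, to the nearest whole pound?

Offer X: monthly rate = 6.5%/12 = 0.0054167; payment = 123,000 × 0.0054167 / (1 − (1+0.0054167)^−180) = £1,071.46.
Total interest on Offer X = 180 × £1,071.46 − £123,000 = £69,862.80.
Offer Y: at 3.65% the monthly rate is 0.0030417, so the payment is 123,000 × 0.0030417 / (1 − 1.0030417^−120) = £1,224.96.
Total interest on Offer Y = 120 × £1,224.96 − £123,000 = £23,995.20.
Offer Y is lower by £45,867.60.

Offer Y by £45,868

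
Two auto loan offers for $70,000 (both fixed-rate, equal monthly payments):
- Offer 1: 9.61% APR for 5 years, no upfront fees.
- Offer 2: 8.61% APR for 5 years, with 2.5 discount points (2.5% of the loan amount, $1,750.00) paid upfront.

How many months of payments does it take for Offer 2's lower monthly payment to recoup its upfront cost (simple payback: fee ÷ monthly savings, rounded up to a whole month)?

52 months

Offer 1: at 9.61% the monthly rate is 0.0080083, so the payment is 70,000 × 0.0080083 / (1 − 1.0080083^−60) = $1,473.90.
Offer 2: at 8.61% the monthly rate is 0.0071750, so the payment is 70,000 × 0.0071750 / (1 − 1.0071750^−60) = $1,439.87.
Monthly savings = $1,473.90 − $1,439.87 = $34.03.
Break-even = $1,750.00 / $34.03 = 51.43 → 52 months.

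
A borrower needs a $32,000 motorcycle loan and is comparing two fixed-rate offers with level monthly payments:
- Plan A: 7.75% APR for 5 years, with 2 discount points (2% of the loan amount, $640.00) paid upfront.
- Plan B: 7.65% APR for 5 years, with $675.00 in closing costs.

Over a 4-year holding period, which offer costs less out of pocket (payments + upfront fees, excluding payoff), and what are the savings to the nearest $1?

Plan A: monthly rate = 7.75%/12 = 0.0064583; payment = 32,000 × 0.0064583 / (1 − (1+0.0064583)^−60) = $645.02.
Plan B: monthly rate = 7.65%/12 = 0.0063750; payment = 32,000 × 0.0063750 / (1 − (1+0.0063750)^−60) = $643.50.
Over 48 months: Plan A costs 48 × $645.02 + $640.00 = $31,600.96; Plan B costs 48 × $643.50 + $675.00 = $31,563.00.
Plan B is cheaper by $31,600.96 − $31,563.00 = $37.96.

Plan B by $38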